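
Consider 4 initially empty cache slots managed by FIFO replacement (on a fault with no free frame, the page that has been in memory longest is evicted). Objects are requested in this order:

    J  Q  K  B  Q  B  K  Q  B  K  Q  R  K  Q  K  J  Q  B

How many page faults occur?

7

J → fault, frames (J)
Q → fault, frames (J Q)
K → fault, frames (J Q K)
B → fault, frames (J Q K B)
Q → hit
B → hit
K → hit
Q → hit
B → hit
K → hit
Q → hit
R → fault, evict J, frames (Q K B R)
K → hit
Q → hit
K → hit
J → fault, evict Q, frames (K B R J)
Q → fault, evict K, frames (B R J Q)
B → hit
Page faults: 7.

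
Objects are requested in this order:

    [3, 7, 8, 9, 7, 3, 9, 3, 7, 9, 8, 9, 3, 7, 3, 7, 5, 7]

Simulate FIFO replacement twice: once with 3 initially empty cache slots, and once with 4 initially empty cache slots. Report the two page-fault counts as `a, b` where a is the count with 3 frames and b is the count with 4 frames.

11, 5

3 frames: F F F F . F . . F . F F F F . . F . → 11 faults.
4 frames: F F F F . . . . . . . . . . . . F . → 5 faults.
5 < 11: adding a frame reduced faults, as is typical.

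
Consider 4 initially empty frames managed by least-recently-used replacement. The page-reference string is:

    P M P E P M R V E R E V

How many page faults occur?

6

P → fault, frames {P}
M → fault, frames {P,M}
P → hit
E → fault, frames {M,P,E}
P → hit
M → hit
R → fault, frames {E,P,M,R}
V → fault, evict E, frames {P,M,R,V}
E → fault, evict P, frames {M,R,V,E}
R → hit
E → hit
V → hit
Page faults: 6.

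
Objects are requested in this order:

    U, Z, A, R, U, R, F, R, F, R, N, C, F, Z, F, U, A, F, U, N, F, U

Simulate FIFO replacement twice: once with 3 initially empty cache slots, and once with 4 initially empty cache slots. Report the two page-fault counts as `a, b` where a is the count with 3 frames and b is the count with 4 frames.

15, 12

3 frames: F F F F F . F . . . F F . F F F F . . F F F → 15 faults.
4 frames: F F F F . . F . . . F F . F . F F F . F . . → 12 faults.
12 < 15: adding a frame reduced faults, as is typical.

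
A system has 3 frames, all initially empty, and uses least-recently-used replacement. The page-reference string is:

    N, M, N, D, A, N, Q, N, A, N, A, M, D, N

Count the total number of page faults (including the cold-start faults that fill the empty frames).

N → miss, frames [N]
M → miss, frames [N, M]
N → hit
D → miss, frames [M, N, D]
A → miss, evict M, frames [N, D, A]
N → hit
Q → miss, evict D, frames [A, N, Q]
N → hit
A → hit
N → hit
A → hit
M → miss, evict Q, frames [N, A, M]
D → miss, evict N, frames [A, M, D]
N → miss, evict A, frames [M, D, N]
Page faults: 8.

8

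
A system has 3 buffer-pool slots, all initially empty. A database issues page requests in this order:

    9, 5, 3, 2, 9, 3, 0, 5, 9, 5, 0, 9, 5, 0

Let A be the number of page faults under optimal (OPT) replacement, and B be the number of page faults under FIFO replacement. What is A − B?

-1

Under OPT: F F F F . . F F . . . . . . → 6 faults.
Under FIFO: F F F F F . F F . . . . . . → 7 faults.
A − B = 6 − 7 = -1.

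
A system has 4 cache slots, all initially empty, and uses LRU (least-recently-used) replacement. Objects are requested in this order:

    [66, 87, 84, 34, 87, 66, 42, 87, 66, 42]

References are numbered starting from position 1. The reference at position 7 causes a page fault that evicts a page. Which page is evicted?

84

pos 1: 66 -> miss, frames {66}
pos 2: 87 -> miss, frames {66,87}
pos 3: 84 -> miss, frames {66,87,84}
pos 4: 34 -> miss, frames {66,87,84,34}
pos 5: 87 -> hit
pos 6: 66 -> hit
pos 7: 42 -> miss, evict 84, frames {34,87,66,42}
At position 7, page 84 is evicted.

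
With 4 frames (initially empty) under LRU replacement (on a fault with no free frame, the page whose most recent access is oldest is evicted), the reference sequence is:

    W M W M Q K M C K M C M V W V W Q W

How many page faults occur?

W -> fault, frames [W]
M -> fault, frames [W, M]
W -> hit
M -> hit
Q -> fault, frames [W, M, Q]
K -> fault, frames [W, M, Q, K]
M -> hit
C -> fault, evict W, frames [Q, K, M, C]
K -> hit
M -> hit
C -> hit
M -> hit
V -> fault, evict Q, frames [K, C, M, V]
W -> fault, evict K, frames [C, M, V, W]
V -> hit
W -> hit
Q -> fault, evict C, frames [M, V, W, Q]
W -> hit
Page faults: 8.

8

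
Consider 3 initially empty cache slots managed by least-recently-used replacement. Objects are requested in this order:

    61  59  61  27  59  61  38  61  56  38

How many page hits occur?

5

61 -> fault, frames {61}
59 -> fault, frames {61,59}
61 -> hit
27 -> fault, frames {59,61,27}
59 -> hit
61 -> hit
38 -> fault, evict 27, frames {59,61,38}
61 -> hit
56 -> fault, evict 59, frames {38,61,56}
38 -> hit
Hits: 5.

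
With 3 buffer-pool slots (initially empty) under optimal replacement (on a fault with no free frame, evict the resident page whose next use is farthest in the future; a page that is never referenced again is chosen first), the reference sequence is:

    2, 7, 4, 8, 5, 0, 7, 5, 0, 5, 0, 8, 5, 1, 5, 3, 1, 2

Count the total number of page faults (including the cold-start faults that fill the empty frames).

2 → miss, frames {2}
7 → miss, frames {2,7}
4 → miss, frames {2,7,4}
8 → miss, evict 4, frames {2,7,8}
5 → miss, evict 2, frames {7,8,5}
0 → miss, evict 8, frames {7,5,0}
7 → hit
5 → hit
0 → hit
5 → hit
0 → hit
8 → miss, evict 0, frames {7,5,8}
5 → hit
1 → miss, evict 8, frames {7,5,1}
5 → hit
3 → miss, evict 5, frames {7,1,3}
1 → hit
2 → miss, evict 3, frames {7,1,2}
Page faults: 10.

10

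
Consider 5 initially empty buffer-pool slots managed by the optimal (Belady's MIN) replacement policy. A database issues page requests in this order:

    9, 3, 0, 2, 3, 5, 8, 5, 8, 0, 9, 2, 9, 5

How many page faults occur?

6

9: miss, frames [9]
3: miss, frames [9, 3]
0: miss, frames [9, 3, 0]
2: miss, frames [9, 3, 0, 2]
3: hit
5: miss, frames [9, 3, 0, 2, 5]
8: miss, evict 3, frames [9, 0, 2, 5, 8]
5: hit
8: hit
0: hit
9: hit
2: hit
9: hit
5: hit
Page faults: 6.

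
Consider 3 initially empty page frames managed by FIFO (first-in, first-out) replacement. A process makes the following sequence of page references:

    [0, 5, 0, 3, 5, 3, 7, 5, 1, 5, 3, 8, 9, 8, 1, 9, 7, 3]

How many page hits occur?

0 -> miss, frames {0}
5 -> miss, frames {0,5}
0 -> hit
3 -> miss, frames {0,5,3}
5 -> hit
3 -> hit
7 -> miss, evict 0, frames {5,3,7}
5 -> hit
1 -> miss, evict 5, frames {3,7,1}
5 -> miss, evict 3, frames {7,1,5}
3 -> miss, evict 7, frames {1,5,3}
8 -> miss, evict 1, frames {5,3,8}
9 -> miss, evict 5, frames {3,8,9}
8 -> hit
1 -> miss, evict 3, frames {8,9,1}
9 -> hit
7 -> miss, evict 8, frames {9,1,7}
3 -> miss, evict 9, frames {1,7,3}
Hits: 6.

6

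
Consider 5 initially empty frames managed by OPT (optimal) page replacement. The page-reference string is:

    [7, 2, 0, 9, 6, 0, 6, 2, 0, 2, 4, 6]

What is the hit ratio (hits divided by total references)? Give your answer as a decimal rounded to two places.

7 -> miss, frames {7}
2 -> miss, frames {7,2}
0 -> miss, frames {7,2,0}
9 -> miss, frames {7,2,0,9}
6 -> miss, frames {7,2,0,9,6}
0 -> hit
6 -> hit
2 -> hit
0 -> hit
2 -> hit
4 -> miss, evict 9, frames {7,2,0,6,4}
6 -> hit
Hits: 6 of 12 references → 6/12 = 0.5000.

0.50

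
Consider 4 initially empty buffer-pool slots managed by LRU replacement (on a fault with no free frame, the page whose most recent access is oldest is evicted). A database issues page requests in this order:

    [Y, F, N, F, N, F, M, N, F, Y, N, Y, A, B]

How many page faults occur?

6

Y → miss, frames (Y)
F → miss, frames (Y F)
N → miss, frames (Y F N)
F → hit
N → hit
F → hit
M → miss, frames (Y N F M)
N → hit
F → hit
Y → hit
N → hit
Y → hit
A → miss, evict M, frames (F N Y A)
B → miss, evict F, frames (N Y A B)
Page faults: 6.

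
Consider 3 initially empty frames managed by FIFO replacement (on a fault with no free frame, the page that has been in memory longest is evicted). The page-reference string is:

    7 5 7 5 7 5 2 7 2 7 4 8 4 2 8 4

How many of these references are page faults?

7 → miss, frames [7]
5 → miss, frames [7, 5]
7 → hit
5 → hit
7 → hit
5 → hit
2 → miss, frames [7, 5, 2]
7 → hit
2 → hit
7 → hit
4 → miss, evict 7, frames [5, 2, 4]
8 → miss, evict 5, frames [2, 4, 8]
4 → hit
2 → hit
8 → hit
4 → hit
Page faults: 5.

5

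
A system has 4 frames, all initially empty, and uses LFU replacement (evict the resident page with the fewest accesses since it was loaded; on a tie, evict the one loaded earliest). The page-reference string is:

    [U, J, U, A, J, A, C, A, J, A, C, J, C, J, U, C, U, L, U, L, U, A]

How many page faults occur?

U: fault, frames (U)
J: fault, frames (U J)
U: hit
A: fault, frames (U J A)
J: hit
A: hit
C: fault, frames (U J A C)
A: hit
J: hit
A: hit
C: hit
J: hit
C: hit
J: hit
U: hit
C: hit
U: hit
L: fault, evict U, frames (J A C L)
U: fault, evict L, frames (J A C U)
L: fault, evict U, frames (J A C L)
U: fault, evict L, frames (J A C U)
A: hit
Page faults: 8.

8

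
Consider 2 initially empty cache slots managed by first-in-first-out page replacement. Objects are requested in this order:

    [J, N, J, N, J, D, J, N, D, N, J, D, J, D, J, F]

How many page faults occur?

J -> fault, frames {J}
N -> fault, frames {J,N}
J -> hit
N -> hit
J -> hit
D -> fault, evict J, frames {N,D}
J -> fault, evict N, frames {D,J}
N -> fault, evict D, frames {J,N}
D -> fault, evict J, frames {N,D}
N -> hit
J -> fault, evict N, frames {D,J}
D -> hit
J -> hit
D -> hit
J -> hit
F -> fault, evict D, frames {J,F}
Page faults: 8.

8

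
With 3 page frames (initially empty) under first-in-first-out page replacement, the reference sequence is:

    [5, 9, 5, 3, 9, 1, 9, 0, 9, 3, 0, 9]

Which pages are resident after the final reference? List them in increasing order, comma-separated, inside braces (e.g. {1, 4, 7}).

5 → miss, frames (5)
9 → miss, frames (5 9)
5 → hit
3 → miss, frames (5 9 3)
9 → hit
1 → miss, evict 5, frames (9 3 1)
9 → hit
0 → miss, evict 9, frames (3 1 0)
9 → miss, evict 3, frames (1 0 9)
3 → miss, evict 1, frames (0 9 3)
0 → hit
9 → hit

{0, 3, 9}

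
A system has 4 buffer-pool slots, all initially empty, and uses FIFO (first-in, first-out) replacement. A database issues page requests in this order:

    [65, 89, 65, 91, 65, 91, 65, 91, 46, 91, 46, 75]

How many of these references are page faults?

65: miss, frames {65}
89: miss, frames {65,89}
65: hit
91: miss, frames {65,89,91}
65: hit
91: hit
65: hit
91: hit
46: miss, frames {65,89,91,46}
91: hit
46: hit
75: miss, evict 65, frames {89,91,46,75}
Page faults: 5.

5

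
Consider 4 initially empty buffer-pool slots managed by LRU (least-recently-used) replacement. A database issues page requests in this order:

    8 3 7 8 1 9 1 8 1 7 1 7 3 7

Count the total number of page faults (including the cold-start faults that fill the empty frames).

8: fault, frames (8)
3: fault, frames (8 3)
7: fault, frames (8 3 7)
8: hit
1: fault, frames (3 7 8 1)
9: fault, evict 3, frames (7 8 1 9)
1: hit
8: hit
1: hit
7: hit
1: hit
7: hit
3: fault, evict 9, frames (8 1 7 3)
7: hit
Page faults: 6.

6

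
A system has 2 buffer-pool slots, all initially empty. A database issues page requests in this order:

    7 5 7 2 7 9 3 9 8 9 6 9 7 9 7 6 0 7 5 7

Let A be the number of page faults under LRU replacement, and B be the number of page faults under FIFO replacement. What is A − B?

Under LRU: F F . F . F F . F . F . F . . F F F F . → 12 faults.
Under FIFO: F F . F F F F . F F F . F F . F F F F . → 15 faults.
A − B = 12 − 15 = -3.

-3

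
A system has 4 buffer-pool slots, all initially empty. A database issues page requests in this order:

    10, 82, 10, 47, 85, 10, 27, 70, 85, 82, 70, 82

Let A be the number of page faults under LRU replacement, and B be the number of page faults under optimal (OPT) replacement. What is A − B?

1

Under LRU: F F . F F . F F . F . . → 7 faults.
Under OPT: F F . F F . F F . . . . → 6 faults.
A − B = 7 − 6 = 1.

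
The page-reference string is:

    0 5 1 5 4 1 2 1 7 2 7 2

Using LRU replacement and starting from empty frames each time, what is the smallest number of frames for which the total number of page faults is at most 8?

2

f=1: 12 faults
f=2: 8 faults
f=3: 6 faults
f=4: 6 faults
f=5: 6 faults
f=6: 6 faults
Smallest f with faults ≤ 8 is 2.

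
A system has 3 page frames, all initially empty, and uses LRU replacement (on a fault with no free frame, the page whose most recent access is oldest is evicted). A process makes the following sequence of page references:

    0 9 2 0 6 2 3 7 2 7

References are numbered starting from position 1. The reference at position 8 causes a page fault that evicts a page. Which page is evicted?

pos 1: 0 → miss, frames {0}
pos 2: 9 → miss, frames {0,9}
pos 3: 2 → miss, frames {0,9,2}
pos 4: 0 → hit
pos 5: 6 → miss, evict 9, frames {2,0,6}
pos 6: 2 → hit
pos 7: 3 → miss, evict 0, frames {6,2,3}
pos 8: 7 → miss, evict 6, frames {2,3,7}
At position 8, page 6 is evicted.

6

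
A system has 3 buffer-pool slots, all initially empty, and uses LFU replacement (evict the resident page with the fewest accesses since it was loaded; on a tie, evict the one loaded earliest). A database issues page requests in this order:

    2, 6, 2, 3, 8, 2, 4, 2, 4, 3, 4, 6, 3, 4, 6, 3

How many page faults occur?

10

2: fault, frames (2)
6: fault, frames (2 6)
2: hit
3: fault, frames (2 6 3)
8: fault, evict 6, frames (2 3 8)
2: hit
4: fault, evict 3, frames (2 8 4)
2: hit
4: hit
3: fault, evict 8, frames (2 4 3)
4: hit
6: fault, evict 3, frames (2 4 6)
3: fault, evict 6, frames (2 4 3)
4: hit
6: fault, evict 3, frames (2 4 6)
3: fault, evict 6, frames (2 4 3)
Page faults: 10.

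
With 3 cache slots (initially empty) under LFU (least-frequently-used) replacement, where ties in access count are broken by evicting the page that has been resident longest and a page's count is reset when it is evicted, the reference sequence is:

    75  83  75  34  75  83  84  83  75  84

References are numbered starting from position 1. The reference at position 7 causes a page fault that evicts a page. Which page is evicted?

34

pos 1: 75: fault, frames (75)
pos 2: 83: fault, frames (75 83)
pos 3: 75: hit
pos 4: 34: fault, frames (75 83 34)
pos 5: 75: hit
pos 6: 83: hit
pos 7: 84: fault, evict 34, frames (75 83 84)
At position 7, page 34 is evicted.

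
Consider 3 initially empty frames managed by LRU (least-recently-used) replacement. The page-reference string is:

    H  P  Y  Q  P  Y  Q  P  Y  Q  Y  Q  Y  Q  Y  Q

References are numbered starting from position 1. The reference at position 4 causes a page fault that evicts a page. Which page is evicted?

H

pos 1: H -> miss, frames (H)
pos 2: P -> miss, frames (H P)
pos 3: Y -> miss, frames (H P Y)
pos 4: Q -> miss, evict H, frames (P Y Q)
At position 4, page H is evicted.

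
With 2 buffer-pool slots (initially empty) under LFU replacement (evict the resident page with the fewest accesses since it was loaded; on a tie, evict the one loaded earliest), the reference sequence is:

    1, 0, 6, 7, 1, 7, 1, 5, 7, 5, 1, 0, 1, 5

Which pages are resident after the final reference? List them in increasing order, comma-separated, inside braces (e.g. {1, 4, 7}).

{1, 5}

1: miss, frames (1)
0: miss, frames (1 0)
6: miss, evict 1, frames (0 6)
7: miss, evict 0, frames (6 7)
1: miss, evict 6, frames (7 1)
7: hit
1: hit
5: miss, evict 7, frames (1 5)
7: miss, evict 5, frames (1 7)
5: miss, evict 7, frames (1 5)
1: hit
0: miss, evict 5, frames (1 0)
1: hit
5: miss, evict 0, frames (1 5)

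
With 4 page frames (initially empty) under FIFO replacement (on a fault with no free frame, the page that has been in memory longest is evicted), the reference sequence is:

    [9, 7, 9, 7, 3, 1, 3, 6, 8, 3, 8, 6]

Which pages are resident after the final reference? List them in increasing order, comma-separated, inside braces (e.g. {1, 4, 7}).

{1, 3, 6, 8}

9 → miss, frames {9}
7 → miss, frames {9,7}
9 → hit
7 → hit
3 → miss, frames {9,7,3}
1 → miss, frames {9,7,3,1}
3 → hit
6 → miss, evict 9, frames {7,3,1,6}
8 → miss, evict 7, frames {3,1,6,8}
3 → hit
8 → hit
6 → hit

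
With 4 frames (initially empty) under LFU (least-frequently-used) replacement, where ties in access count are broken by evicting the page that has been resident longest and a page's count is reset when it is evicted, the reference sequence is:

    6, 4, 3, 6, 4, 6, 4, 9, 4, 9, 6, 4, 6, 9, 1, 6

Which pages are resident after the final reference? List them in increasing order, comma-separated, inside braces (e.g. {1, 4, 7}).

6: miss, frames (6)
4: miss, frames (6 4)
3: miss, frames (6 4 3)
6: hit
4: hit
6: hit
4: hit
9: miss, frames (6 4 3 9)
4: hit
9: hit
6: hit
4: hit
6: hit
9: hit
1: miss, evict 3, frames (6 4 9 1)
6: hit

{1, 4, 6, 9}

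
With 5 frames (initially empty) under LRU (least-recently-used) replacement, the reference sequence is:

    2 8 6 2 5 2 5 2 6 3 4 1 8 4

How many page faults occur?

8

2 -> miss, frames (2)
8 -> miss, frames (2 8)
6 -> miss, frames (2 8 6)
2 -> hit
5 -> miss, frames (8 6 2 5)
2 -> hit
5 -> hit
2 -> hit
6 -> hit
3 -> miss, frames (8 5 2 6 3)
4 -> miss, evict 8, frames (5 2 6 3 4)
1 -> miss, evict 5, frames (2 6 3 4 1)
8 -> miss, evict 2, frames (6 3 4 1 8)
4 -> hit
Page faults: 8.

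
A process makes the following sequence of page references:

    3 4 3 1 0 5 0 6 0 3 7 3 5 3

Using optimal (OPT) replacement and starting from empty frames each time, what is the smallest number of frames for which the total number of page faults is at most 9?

f=1: 14 faults
f=2: 9 faults
f=3: 8 faults
f=4: 7 faults
f=5: 7 faults
f=6: 7 faults
f=7: 7 faults
Smallest f with faults ≤ 9 is 2.

2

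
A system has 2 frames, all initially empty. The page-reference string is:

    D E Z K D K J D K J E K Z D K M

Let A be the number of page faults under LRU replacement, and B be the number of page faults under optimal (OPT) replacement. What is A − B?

5

Under LRU: F F F F F . F F F F F F F F F F → 15 faults.
Under OPT: F F F F . . F . F . F . F F . F → 10 faults.
A − B = 15 − 10 = 5.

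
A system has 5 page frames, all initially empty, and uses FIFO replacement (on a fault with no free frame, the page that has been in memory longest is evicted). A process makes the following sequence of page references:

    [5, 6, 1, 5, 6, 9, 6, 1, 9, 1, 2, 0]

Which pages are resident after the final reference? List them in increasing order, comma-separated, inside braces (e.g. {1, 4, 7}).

{0, 1, 2, 6, 9}

5 -> fault, frames [5]
6 -> fault, frames [5, 6]
1 -> fault, frames [5, 6, 1]
5 -> hit
6 -> hit
9 -> fault, frames [5, 6, 1, 9]
6 -> hit
1 -> hit
9 -> hit
1 -> hit
2 -> fault, frames [5, 6, 1, 9, 2]
0 -> fault, evict 5, frames [6, 1, 9, 2, 0]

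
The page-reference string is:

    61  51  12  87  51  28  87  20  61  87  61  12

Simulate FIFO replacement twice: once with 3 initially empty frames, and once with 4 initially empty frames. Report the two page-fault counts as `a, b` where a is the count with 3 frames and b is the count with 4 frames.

9, 8

3 frames: F F F F . F . F F F . F → 9 faults.
4 frames: F F F F . F . F F . . F → 8 faults.
8 < 9: adding a frame reduced faults, as is typical.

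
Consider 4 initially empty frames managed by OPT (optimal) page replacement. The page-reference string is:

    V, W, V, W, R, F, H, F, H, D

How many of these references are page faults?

6

V: miss, frames (V)
W: miss, frames (V W)
V: hit
W: hit
R: miss, frames (V W R)
F: miss, frames (V W R F)
H: miss, evict R, frames (V W F H)
F: hit
H: hit
D: miss, evict H, frames (V W F D)
Page faults: 6.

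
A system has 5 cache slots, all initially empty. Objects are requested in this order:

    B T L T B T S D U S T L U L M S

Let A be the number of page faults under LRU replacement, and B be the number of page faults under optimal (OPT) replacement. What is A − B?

Under LRU: F F F . . . F F F . . F . . F . → 8 faults.
Under OPT: F F F . . . F F F . . . . . F . → 7 faults.
A − B = 8 − 7 = 1.

1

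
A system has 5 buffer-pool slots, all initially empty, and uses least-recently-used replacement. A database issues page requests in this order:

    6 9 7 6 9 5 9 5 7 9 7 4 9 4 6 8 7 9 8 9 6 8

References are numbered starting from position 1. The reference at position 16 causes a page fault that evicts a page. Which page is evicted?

5

pos 1: 6: miss, frames [6]
pos 2: 9: miss, frames [6, 9]
pos 3: 7: miss, frames [6, 9, 7]
pos 4: 6: hit
pos 5: 9: hit
pos 6: 5: miss, frames [7, 6, 9, 5]
pos 7: 9: hit
pos 8: 5: hit
pos 9: 7: hit
pos 10: 9: hit
pos 11: 7: hit
pos 12: 4: miss, frames [6, 5, 9, 7, 4]
pos 13: 9: hit
pos 14: 4: hit
pos 15: 6: hit
pos 16: 8: miss, evict 5, frames [7, 9, 4, 6, 8]
At position 16, page 5 is evicted.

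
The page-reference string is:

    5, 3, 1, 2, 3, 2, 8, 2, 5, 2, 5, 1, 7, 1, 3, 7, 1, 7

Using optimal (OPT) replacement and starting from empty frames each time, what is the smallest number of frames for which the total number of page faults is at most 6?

f=1: 18 faults
f=2: 10 faults
f=3: 8 faults
f=4: 7 faults
f=5: 6 faults
f=6: 6 faults
Smallest f with faults ≤ 6 is 5.

5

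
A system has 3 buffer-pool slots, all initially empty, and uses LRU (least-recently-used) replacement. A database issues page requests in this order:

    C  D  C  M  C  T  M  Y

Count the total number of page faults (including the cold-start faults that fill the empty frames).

5

C: miss, frames [C]
D: miss, frames [C, D]
C: hit
M: miss, frames [D, C, M]
C: hit
T: miss, evict D, frames [M, C, T]
M: hit
Y: miss, evict C, frames [T, M, Y]
Page faults: 5.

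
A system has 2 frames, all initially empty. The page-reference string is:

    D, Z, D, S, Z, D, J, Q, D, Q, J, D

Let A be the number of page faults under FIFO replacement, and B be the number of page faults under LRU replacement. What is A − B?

-2

Under FIFO: F F . F . F F F F . F . → 8 faults.
Under LRU: F F . F F F F F F . F F → 10 faults.
A − B = 8 − 10 = -2.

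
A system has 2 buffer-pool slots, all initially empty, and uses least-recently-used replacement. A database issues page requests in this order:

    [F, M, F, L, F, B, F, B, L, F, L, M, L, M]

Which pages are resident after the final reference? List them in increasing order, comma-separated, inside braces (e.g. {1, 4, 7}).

F -> miss, frames {F}
M -> miss, frames {F,M}
F -> hit
L -> miss, evict M, frames {F,L}
F -> hit
B -> miss, evict L, frames {F,B}
F -> hit
B -> hit
L -> miss, evict F, frames {B,L}
F -> miss, evict B, frames {L,F}
L -> hit
M -> miss, evict F, frames {L,M}
L -> hit
M -> hit

{L, M}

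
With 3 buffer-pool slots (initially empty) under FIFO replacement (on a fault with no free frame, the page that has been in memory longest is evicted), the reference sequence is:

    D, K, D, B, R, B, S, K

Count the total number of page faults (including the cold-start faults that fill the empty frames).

D -> miss, frames {D}
K -> miss, frames {D,K}
D -> hit
B -> miss, frames {D,K,B}
R -> miss, evict D, frames {K,B,R}
B -> hit
S -> miss, evict K, frames {B,R,S}
K -> miss, evict B, frames {R,S,K}
Page faults: 6.

6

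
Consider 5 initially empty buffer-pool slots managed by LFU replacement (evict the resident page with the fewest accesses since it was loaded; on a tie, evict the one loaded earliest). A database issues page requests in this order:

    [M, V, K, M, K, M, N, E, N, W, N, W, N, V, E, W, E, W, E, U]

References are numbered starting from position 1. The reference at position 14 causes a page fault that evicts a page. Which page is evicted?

pos 1: M -> miss, frames (M)
pos 2: V -> miss, frames (M V)
pos 3: K -> miss, frames (M V K)
pos 4: M -> hit
pos 5: K -> hit
pos 6: M -> hit
pos 7: N -> miss, frames (M V K N)
pos 8: E -> miss, frames (M V K N E)
pos 9: N -> hit
pos 10: W -> miss, evict V, frames (M K N E W)
pos 11: N -> hit
pos 12: W -> hit
pos 13: N -> hit
pos 14: V -> miss, evict E, frames (M K N W V)
At position 14, page E is evicted.

E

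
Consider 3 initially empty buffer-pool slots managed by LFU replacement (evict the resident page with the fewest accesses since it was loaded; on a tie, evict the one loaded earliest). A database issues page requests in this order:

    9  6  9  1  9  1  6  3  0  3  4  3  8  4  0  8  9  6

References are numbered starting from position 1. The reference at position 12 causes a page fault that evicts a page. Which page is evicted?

pos 1: 9 → fault, frames (9)
pos 2: 6 → fault, frames (9 6)
pos 3: 9 → hit
pos 4: 1 → fault, frames (9 6 1)
pos 5: 9 → hit
pos 6: 1 → hit
pos 7: 6 → hit
pos 8: 3 → fault, evict 6, frames (9 1 3)
pos 9: 0 → fault, evict 3, frames (9 1 0)
pos 10: 3 → fault, evict 0, frames (9 1 3)
pos 11: 4 → fault, evict 3, frames (9 1 4)
pos 12: 3 → fault, evict 4, frames (9 1 3)
At position 12, page 4 is evicted.

4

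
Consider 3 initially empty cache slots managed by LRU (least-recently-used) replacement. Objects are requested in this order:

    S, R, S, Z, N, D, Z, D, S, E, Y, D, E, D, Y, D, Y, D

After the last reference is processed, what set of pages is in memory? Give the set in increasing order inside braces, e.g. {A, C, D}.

S: miss, frames {S}
R: miss, frames {S,R}
S: hit
Z: miss, frames {R,S,Z}
N: miss, evict R, frames {S,Z,N}
D: miss, evict S, frames {Z,N,D}
Z: hit
D: hit
S: miss, evict N, frames {Z,D,S}
E: miss, evict Z, frames {D,S,E}
Y: miss, evict D, frames {S,E,Y}
D: miss, evict S, frames {E,Y,D}
E: hit
D: hit
Y: hit
D: hit
Y: hit
D: hit

{D, E, Y}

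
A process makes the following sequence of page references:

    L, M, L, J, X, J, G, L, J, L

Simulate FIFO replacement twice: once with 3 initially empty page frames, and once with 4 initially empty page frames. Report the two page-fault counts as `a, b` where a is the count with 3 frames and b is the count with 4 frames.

3 frames: F F . F F . F F F . → 7 faults.
4 frames: F F . F F . F F . . → 6 faults.
6 < 7: adding a frame reduced faults, as is typical.

7, 6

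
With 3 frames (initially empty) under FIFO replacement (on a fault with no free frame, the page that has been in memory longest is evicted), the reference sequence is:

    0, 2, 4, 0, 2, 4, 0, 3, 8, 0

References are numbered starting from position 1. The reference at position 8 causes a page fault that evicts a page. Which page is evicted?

pos 1: 0 → fault, frames [0]
pos 2: 2 → fault, frames [0, 2]
pos 3: 4 → fault, frames [0, 2, 4]
pos 4: 0 → hit
pos 5: 2 → hit
pos 6: 4 → hit
pos 7: 0 → hit
pos 8: 3 → fault, evict 0, frames [2, 4, 3]
At position 8, page 0 is evicted.

0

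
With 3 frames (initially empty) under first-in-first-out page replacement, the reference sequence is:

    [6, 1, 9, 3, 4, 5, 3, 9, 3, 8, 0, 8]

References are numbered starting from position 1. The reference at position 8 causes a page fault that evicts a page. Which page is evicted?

pos 1: 6 → fault, frames [6]
pos 2: 1 → fault, frames [6, 1]
pos 3: 9 → fault, frames [6, 1, 9]
pos 4: 3 → fault, evict 6, frames [1, 9, 3]
pos 5: 4 → fault, evict 1, frames [9, 3, 4]
pos 6: 5 → fault, evict 9, frames [3, 4, 5]
pos 7: 3 → hit
pos 8: 9 → fault, evict 3, frames [4, 5, 9]
At position 8, page 3 is evicted.

3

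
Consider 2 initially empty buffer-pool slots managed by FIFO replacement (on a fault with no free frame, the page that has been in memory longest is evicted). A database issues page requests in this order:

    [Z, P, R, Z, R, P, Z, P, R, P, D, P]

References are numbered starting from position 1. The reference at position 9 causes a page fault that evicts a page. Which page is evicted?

Z

pos 1: Z → fault, frames (Z)
pos 2: P → fault, frames (Z P)
pos 3: R → fault, evict Z, frames (P R)
pos 4: Z → fault, evict P, frames (R Z)
pos 5: R → hit
pos 6: P → fault, evict R, frames (Z P)
pos 7: Z → hit
pos 8: P → hit
pos 9: R → fault, evict Z, frames (P R)
At position 9, page Z is evicted.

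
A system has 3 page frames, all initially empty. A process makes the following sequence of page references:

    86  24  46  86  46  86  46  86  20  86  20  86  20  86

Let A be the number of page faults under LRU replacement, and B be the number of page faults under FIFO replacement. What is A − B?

-1

Under LRU: F F F . . . . . F . . . . . → 4 faults.
Under FIFO: F F F . . . . . F F . . . . → 5 faults.
A − B = 4 − 5 = -1.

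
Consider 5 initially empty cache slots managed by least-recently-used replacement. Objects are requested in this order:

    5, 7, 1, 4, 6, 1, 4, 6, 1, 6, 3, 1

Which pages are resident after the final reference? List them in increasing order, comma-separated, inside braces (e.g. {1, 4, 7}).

{1, 3, 4, 6, 7}

5: fault, frames [5]
7: fault, frames [5, 7]
1: fault, frames [5, 7, 1]
4: fault, frames [5, 7, 1, 4]
6: fault, frames [5, 7, 1, 4, 6]
1: hit
4: hit
6: hit
1: hit
6: hit
3: fault, evict 5, frames [7, 4, 1, 6, 3]
1: hit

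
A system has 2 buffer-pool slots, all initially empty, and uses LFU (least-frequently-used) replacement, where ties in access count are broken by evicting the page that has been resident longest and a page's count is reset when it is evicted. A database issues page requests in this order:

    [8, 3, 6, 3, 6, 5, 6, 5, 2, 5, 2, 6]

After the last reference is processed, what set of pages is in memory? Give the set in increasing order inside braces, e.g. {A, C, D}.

{2, 6}

8 -> miss, frames (8)
3 -> miss, frames (8 3)
6 -> miss, evict 8, frames (3 6)
3 -> hit
6 -> hit
5 -> miss, evict 3, frames (6 5)
6 -> hit
5 -> hit
2 -> miss, evict 5, frames (6 2)
5 -> miss, evict 2, frames (6 5)
2 -> miss, evict 5, frames (6 2)
6 -> hit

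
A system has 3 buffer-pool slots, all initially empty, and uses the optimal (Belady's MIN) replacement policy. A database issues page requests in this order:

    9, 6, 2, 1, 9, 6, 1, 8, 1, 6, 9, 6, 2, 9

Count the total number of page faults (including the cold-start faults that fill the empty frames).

7

9 → miss, frames [9]
6 → miss, frames [9, 6]
2 → miss, frames [9, 6, 2]
1 → miss, evict 2, frames [9, 6, 1]
9 → hit
6 → hit
1 → hit
8 → miss, evict 9, frames [6, 1, 8]
1 → hit
6 → hit
9 → miss, evict 8, frames [6, 1, 9]
6 → hit
2 → miss, evict 1, frames [6, 9, 2]
9 → hit
Page faults: 7.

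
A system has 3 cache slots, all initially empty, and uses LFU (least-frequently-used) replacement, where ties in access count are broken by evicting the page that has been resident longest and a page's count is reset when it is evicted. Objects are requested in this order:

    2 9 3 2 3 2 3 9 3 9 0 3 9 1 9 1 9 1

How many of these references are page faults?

5

2: fault, frames {2}
9: fault, frames {2,9}
3: fault, frames {2,9,3}
2: hit
3: hit
2: hit
3: hit
9: hit
3: hit
9: hit
0: fault, evict 2, frames {9,3,0}
3: hit
9: hit
1: fault, evict 0, frames {9,3,1}
9: hit
1: hit
9: hit
1: hit
Page faults: 5.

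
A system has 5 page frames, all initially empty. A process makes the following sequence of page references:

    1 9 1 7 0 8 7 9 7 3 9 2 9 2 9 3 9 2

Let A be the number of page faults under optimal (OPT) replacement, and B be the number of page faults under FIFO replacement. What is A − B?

-1

Under OPT: F F . F F F . . . F . F . . . . . . → 7 faults.
Under FIFO: F F . F F F . . . F . F F . . . . . → 8 faults.
A − B = 7 − 8 = -1.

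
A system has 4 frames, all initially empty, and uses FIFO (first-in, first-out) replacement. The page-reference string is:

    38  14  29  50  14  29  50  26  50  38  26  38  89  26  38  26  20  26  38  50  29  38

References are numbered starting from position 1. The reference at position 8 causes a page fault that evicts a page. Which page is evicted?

38

pos 1: 38 -> fault, frames [38]
pos 2: 14 -> fault, frames [38, 14]
pos 3: 29 -> fault, frames [38, 14, 29]
pos 4: 50 -> fault, frames [38, 14, 29, 50]
pos 5: 14 -> hit
pos 6: 29 -> hit
pos 7: 50 -> hit
pos 8: 26 -> fault, evict 38, frames [14, 29, 50, 26]
At position 8, page 38 is evicted.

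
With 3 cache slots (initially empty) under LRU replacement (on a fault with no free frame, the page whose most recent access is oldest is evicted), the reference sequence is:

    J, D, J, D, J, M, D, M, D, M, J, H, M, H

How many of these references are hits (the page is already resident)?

J: miss, frames [J]
D: miss, frames [J, D]
J: hit
D: hit
J: hit
M: miss, frames [D, J, M]
D: hit
M: hit
D: hit
M: hit
J: hit
H: miss, evict D, frames [M, J, H]
M: hit
H: hit
Hits: 10.

10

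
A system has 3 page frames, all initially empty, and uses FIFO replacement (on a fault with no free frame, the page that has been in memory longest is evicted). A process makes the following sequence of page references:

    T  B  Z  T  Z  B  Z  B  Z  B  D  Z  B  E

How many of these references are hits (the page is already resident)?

9

T: fault, frames {T}
B: fault, frames {T,B}
Z: fault, frames {T,B,Z}
T: hit
Z: hit
B: hit
Z: hit
B: hit
Z: hit
B: hit
D: fault, evict T, frames {B,Z,D}
Z: hit
B: hit
E: fault, evict B, frames {Z,D,E}
Hits: 9.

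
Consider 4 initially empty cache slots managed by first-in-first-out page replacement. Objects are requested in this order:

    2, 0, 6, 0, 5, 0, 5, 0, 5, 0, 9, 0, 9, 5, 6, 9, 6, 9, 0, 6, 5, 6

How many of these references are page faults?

2: miss, frames [2]
0: miss, frames [2, 0]
6: miss, frames [2, 0, 6]
0: hit
5: miss, frames [2, 0, 6, 5]
0: hit
5: hit
0: hit
5: hit
0: hit
9: miss, evict 2, frames [0, 6, 5, 9]
0: hit
9: hit
5: hit
6: hit
9: hit
6: hit
9: hit
0: hit
6: hit
5: hit
6: hit
Page faults: 5.

5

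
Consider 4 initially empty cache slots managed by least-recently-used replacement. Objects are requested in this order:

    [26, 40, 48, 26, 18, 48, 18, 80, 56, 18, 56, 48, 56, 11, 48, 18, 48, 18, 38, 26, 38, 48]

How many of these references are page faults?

26 -> miss, frames (26)
40 -> miss, frames (26 40)
48 -> miss, frames (26 40 48)
26 -> hit
18 -> miss, frames (40 48 26 18)
48 -> hit
18 -> hit
80 -> miss, evict 40, frames (26 48 18 80)
56 -> miss, evict 26, frames (48 18 80 56)
18 -> hit
56 -> hit
48 -> hit
56 -> hit
11 -> miss, evict 80, frames (18 48 56 11)
48 -> hit
18 -> hit
48 -> hit
18 -> hit
38 -> miss, evict 56, frames (11 48 18 38)
26 -> miss, evict 11, frames (48 18 38 26)
38 -> hit
48 -> hit
Page faults: 9.

9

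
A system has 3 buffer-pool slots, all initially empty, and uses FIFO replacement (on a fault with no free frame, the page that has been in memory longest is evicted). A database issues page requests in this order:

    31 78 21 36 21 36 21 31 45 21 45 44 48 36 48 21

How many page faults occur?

11

31 → miss, frames {31}
78 → miss, frames {31,78}
21 → miss, frames {31,78,21}
36 → miss, evict 31, frames {78,21,36}
21 → hit
36 → hit
21 → hit
31 → miss, evict 78, frames {21,36,31}
45 → miss, evict 21, frames {36,31,45}
21 → miss, evict 36, frames {31,45,21}
45 → hit
44 → miss, evict 31, frames {45,21,44}
48 → miss, evict 45, frames {21,44,48}
36 → miss, evict 21, frames {44,48,36}
48 → hit
21 → miss, evict 44, frames {48,36,21}
Page faults: 11.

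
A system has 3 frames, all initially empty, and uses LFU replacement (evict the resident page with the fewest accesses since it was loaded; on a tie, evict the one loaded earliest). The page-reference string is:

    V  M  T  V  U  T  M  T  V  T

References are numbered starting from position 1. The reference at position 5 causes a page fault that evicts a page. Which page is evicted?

M

pos 1: V -> fault, frames {V}
pos 2: M -> fault, frames {V,M}
pos 3: T -> fault, frames {V,M,T}
pos 4: V -> hit
pos 5: U -> fault, evict M, frames {V,T,U}
At position 5, page M is evicted.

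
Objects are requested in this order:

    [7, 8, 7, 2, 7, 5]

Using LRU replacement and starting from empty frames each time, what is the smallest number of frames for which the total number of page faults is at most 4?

2

f=1: 6 faults
f=2: 4 faults
f=3: 4 faults
f=4: 4 faults
Smallest f with faults ≤ 4 is 2.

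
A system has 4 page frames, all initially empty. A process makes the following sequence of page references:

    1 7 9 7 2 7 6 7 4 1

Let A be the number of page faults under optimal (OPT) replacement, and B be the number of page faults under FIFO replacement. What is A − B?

Under OPT: F F F . F . F . F . → 6 faults.
Under FIFO: F F F . F . F . F F → 7 faults.
A − B = 6 − 7 = -1.

-1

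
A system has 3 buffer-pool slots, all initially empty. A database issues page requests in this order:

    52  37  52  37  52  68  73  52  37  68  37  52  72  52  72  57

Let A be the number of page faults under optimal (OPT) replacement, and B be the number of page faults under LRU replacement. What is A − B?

Under OPT: F F . . . F F . . F . . F . . F → 7 faults.
Under LRU: F F . . . F F . F F . . F . . F → 8 faults.
A − B = 7 − 8 = -1.

-1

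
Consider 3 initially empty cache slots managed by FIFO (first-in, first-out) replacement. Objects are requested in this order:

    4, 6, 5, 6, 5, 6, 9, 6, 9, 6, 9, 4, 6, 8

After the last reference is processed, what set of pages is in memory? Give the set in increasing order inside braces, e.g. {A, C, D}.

4 → miss, frames {4}
6 → miss, frames {4,6}
5 → miss, frames {4,6,5}
6 → hit
5 → hit
6 → hit
9 → miss, evict 4, frames {6,5,9}
6 → hit
9 → hit
6 → hit
9 → hit
4 → miss, evict 6, frames {5,9,4}
6 → miss, evict 5, frames {9,4,6}
8 → miss, evict 9, frames {4,6,8}

{4, 6, 8}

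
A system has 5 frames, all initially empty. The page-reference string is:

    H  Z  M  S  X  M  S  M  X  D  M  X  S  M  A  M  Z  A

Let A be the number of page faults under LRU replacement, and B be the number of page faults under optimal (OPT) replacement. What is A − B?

1

Under LRU: F F F F F . . . . F . . . . F . F . → 8 faults.
Under OPT: F F F F F . . . . F . . . . F . . . → 7 faults.
A − B = 8 − 7 = 1.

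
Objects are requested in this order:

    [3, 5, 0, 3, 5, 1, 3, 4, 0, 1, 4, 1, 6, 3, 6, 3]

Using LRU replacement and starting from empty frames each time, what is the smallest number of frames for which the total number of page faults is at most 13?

f=1: 16 faults
f=2: 13 faults
f=3: 9 faults
f=4: 8 faults
f=5: 6 faults
f=6: 6 faults
Smallest f with faults ≤ 13 is 2.

2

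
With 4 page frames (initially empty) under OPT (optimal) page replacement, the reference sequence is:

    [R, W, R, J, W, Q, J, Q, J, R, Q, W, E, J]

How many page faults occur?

R -> miss, frames {R}
W -> miss, frames {R,W}
R -> hit
J -> miss, frames {R,W,J}
W -> hit
Q -> miss, frames {R,W,J,Q}
J -> hit
Q -> hit
J -> hit
R -> hit
Q -> hit
W -> hit
E -> miss, evict Q, frames {R,W,J,E}
J -> hit
Page faults: 5.

5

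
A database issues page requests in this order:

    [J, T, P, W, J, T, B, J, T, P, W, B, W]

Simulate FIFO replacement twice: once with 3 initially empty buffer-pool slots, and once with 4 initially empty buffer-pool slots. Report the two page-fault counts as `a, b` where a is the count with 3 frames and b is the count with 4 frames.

3 frames: F F F F F F F . . F F . . → 9 faults.
4 frames: F F F F . . F F F F F F . → 10 faults.
10 > 9: adding a frame increased faults — Belady's anomaly.

9, 10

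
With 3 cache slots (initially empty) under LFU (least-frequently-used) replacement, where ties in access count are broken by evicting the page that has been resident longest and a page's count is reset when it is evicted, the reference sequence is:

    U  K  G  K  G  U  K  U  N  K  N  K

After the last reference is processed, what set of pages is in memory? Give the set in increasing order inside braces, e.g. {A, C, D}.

{K, N, U}

U -> miss, frames (U)
K -> miss, frames (U K)
G -> miss, frames (U K G)
K -> hit
G -> hit
U -> hit
K -> hit
U -> hit
N -> miss, evict G, frames (U K N)
K -> hit
N -> hit
K -> hit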